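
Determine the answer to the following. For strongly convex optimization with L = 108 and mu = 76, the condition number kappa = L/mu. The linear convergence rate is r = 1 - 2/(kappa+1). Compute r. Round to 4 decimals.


Step 1: Compute the condition number.
kappa = L/mu = 108/76 = 1.4211
Step 2: Compute the convergence rate.
r = 1 - 2/(kappa + 1) = 1 - 2*mu/(L + mu) = (L - mu)/(L + mu) = 32/184 = 0.1739


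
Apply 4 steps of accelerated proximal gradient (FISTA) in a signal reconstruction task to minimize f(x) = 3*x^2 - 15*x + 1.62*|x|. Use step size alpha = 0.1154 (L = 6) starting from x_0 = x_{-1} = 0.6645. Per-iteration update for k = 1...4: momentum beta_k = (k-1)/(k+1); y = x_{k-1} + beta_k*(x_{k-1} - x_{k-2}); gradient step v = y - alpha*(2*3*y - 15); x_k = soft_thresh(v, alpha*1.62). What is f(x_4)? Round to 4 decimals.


FISTA on f(x) = 3*x^2 - 15*x + 1.62*|x|
L = 6, alpha = 0.1154
Iteration 1: beta = 0.0, y = 0.6645 + 0.0*(0.6645 - 0.6645) = 0.6645
  grad(y) = -11.013, v = y - alpha*grad = 1.9354
  prox(v) = soft_thresh(1.9354, 0.1869) = 1.7485
Iteration 2: beta = 0.3333, y = 1.7485 + 0.3333*(1.7485 - 0.6645) = 2.1098
  grad(y) = -2.3414, v = y - alpha*grad = 2.38
  prox(v) = soft_thresh(2.38, 0.1869) = 2.193
Iteration 3: beta = 0.5, y = 2.193 + 0.5*(2.193 - 1.7485) = 2.4153
  grad(y) = -0.5082, v = y - alpha*grad = 2.4739
  prox(v) = soft_thresh(2.4739, 0.1869) = 2.287
Iteration 4: beta = 0.6, y = 2.287 + 0.6*(2.287 - 2.193) = 2.3434
  grad(y) = -0.9397, v = y - alpha*grad = 2.4518
  prox(v) = soft_thresh(2.4518, 0.1869) = 2.2649
f(x_4) = 3*2.2649^2 - 15*2.2649 + 1.62*|2.2649| = -14.9151


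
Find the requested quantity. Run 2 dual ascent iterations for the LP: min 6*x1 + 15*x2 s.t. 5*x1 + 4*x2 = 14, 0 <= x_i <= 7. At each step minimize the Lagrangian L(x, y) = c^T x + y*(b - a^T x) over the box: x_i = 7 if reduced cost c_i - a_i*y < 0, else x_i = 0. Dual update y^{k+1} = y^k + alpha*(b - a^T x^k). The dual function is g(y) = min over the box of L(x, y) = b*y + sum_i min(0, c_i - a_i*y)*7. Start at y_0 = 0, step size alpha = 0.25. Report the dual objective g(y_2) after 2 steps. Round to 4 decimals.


Dual ascent for LP: min 6*x1 + 15*x2, 5*x1 + 4*x2 = 14, 0 <= x_i <= 7
Step 1: y^k = 0.0, reduced costs: (6.0, 15.0)
  x^k = (0.0, 0.0), subgradient = b - a^T x = 14.0
  y^{k+1} = 0.0 + 0.25*14.0 = 3.5
Step 2: y^k = 3.5, reduced costs: (-11.5, 1.0)
  x^k = (7.0, 0.0), subgradient = b - a^T x = -21.0
  y^{k+1} = 3.5 + 0.25*-21.0 = -1.75
Dual objective at y_2 = -1.75: reduced costs (14.75, 22.0), box minimizer x = (0.0, 0.0)
g(y_2) = b*y + (c1 - a1*y)*x1 + (c2 - a2*y)*x2 = 14*(-1.75) + 14.75*0.0 + 22.0*0.0 = -24.5 + 0.0 + 0.0 = -24.5


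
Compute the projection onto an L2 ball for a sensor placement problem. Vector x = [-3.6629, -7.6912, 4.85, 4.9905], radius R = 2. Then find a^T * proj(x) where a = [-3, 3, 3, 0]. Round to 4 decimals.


Step 1: Compute ||x|| (intermediates to 6 decimals).
||x|| = sqrt((-3.6629)^2 + (-7.6912)^2 + 4.85^2 + 4.9905^2) = 10.999954
Step 2: Project.
Since ||x|| > R, scale = R/||x|| = 2/10.999954 = 0.181819, proj(x) = scale * x
proj(x) = [-0.665985, -1.398406, 0.881822, 0.907368]
Step 3: Dot product.
a^T * proj(x) = -3*(-0.665985) + 3*(-1.398406) + 3*0.881822 + 0*0.907368 = 0.4482


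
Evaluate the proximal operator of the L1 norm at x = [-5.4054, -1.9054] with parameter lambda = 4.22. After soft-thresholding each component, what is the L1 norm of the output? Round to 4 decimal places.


Soft-thresholding with lambda = 4.22:
prox(-5.4054) = sign(-5.4054)*max(|-5.4054| - 4.22, 0) = -1.1854
prox(-1.9054) = sign(-1.9054)*max(|-1.9054| - 4.22, 0) = 0.0
prox(x) = [-1.1854, 0.0]
||prox(x)||_1 = 1.1854 + 0.0 = 1.1854


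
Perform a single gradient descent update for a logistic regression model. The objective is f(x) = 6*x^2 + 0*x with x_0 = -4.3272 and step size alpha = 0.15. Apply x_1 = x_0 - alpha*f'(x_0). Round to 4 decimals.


We compute the gradient at x_0 and apply the update.
f'(x) = 12*x + 0
f'(-4.3272) = 12*-4.3272 + 0 = -51.9264
x_1 = -4.3272 - 0.15*-51.9264 = 3.4618


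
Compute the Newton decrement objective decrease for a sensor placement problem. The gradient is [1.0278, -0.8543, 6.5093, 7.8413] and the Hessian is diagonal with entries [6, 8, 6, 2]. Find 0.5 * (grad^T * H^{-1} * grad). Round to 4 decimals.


Step 1: H is diagonal, so H^(-1) * g = [0.1713, -0.1068, 1.0849, 3.9207].
Step 2: g^T H^(-1) g = sum_i g_i^2 / H_ii
  = (1.0278)^2/6 + (-0.8543)^2/8 + (6.5093)^2/6 + (7.8413)^2/2
  = 0.1761 + 0.0912 + 7.0618 + 30.743 = 38.0721
Step 3: Objective decrease = 0.5 * g^T H^(-1) g = 19.0361


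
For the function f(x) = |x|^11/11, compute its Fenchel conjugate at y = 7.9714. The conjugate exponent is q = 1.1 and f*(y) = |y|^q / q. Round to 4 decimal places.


The conjugate exponent q satisfies 1/p + 1/q = 1.
p = 11, so q = 11/(11 - 1) = 1.1
|y|^q = 7.9714^1.1 = 9.8104
f*(7.9714) = 9.8104 / 1.1 = 8.9186


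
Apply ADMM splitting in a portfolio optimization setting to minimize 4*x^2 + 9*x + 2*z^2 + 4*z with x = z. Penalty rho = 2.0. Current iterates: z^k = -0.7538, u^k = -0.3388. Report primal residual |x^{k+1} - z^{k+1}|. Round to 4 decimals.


ADMM iteration with rho = 2.0, z^k = -0.7538, u^k = -0.3388
Step 1: x-update.
Minimize 4*x^2 + 9*x + (2.0/2)*(x + 0.7538 - 0.3388)^2
FOC: (2*4 + 2.0)*x = -9 + 2.0*(-0.7538 + 0.3388)
x^{k+1} = -0.983
Step 2: z-update.
Minimize 2*z^2 + 4*z + (2.0/2)*(-0.983 - z - 0.3388)^2
FOC: (2*2 + 2.0)*z = -4 + 2.0*(-0.983 - 0.3388)
z^{k+1} = -1.1073
Step 3: u-update.
u^{k+1} = -0.3388 - 0.983 + 1.1073 = -0.2145
Step 4: Primal residual = |-0.983 + 1.1073| = 0.1243


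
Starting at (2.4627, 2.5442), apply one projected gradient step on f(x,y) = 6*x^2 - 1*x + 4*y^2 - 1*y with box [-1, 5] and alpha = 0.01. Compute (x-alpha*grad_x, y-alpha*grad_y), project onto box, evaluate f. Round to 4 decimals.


Step 1: Compute gradient at (2.4627, 2.5442).
grad_x = 2*6*2.4627 - 1 = 28.5524
grad_y = 2*4*2.5442 - 1 = 19.3536
Step 2: Gradient step.
x_raw = 2.4627 - 0.01*28.5524 = 2.1772
y_raw = 2.5442 - 0.01*19.3536 = 2.3507
Step 3: Project onto [-1, 5].
x_proj = clip(2.1772) = 2.1772
y_proj = clip(2.3507) = 2.3507
Step 4: Evaluate f.
f(2.1772, 2.3507) = 46.0152


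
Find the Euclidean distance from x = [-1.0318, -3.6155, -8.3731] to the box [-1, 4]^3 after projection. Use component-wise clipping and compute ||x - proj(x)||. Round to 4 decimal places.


Project each component onto [-1, 4].
clip(-1.0318) = -1.0, clip(-3.6155) = -1.0, clip(-8.3731) = -1.0
Projection = [-1.0, -1.0, -1.0]
Squared diffs: [0.001, 6.8408, 54.3626]
Distance = sqrt(61.2044) = 7.8233


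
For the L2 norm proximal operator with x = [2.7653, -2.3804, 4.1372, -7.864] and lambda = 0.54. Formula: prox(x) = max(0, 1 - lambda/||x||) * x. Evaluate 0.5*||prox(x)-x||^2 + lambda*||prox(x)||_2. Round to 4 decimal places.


Step 1: Compute ||x||.
||x|| = 9.6058
Step 2: Compute scaling factor.
scale = max(0, 1 - 0.54/9.6058) = 0.9438
Step 3: prox(x) = [2.6098, -2.2466, 3.9046, -7.4219]
||prox(x)|| = 9.0658
Step 4: Proximal objective.
0.5*||prox-x||^2 = 0.1458
lambda*||prox|| = 4.8955
Total = 5.0414


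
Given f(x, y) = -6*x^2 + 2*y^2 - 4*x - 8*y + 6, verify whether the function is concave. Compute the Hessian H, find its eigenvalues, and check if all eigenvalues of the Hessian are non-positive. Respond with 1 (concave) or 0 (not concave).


The Hessian of f(x,y) = -6*x^2 + 2*y^2 - 4*x - 8*y + 6 is:
H = [[-12, 0], [0, 4]]
Trace = -12 + 4 = -8
Determinant = -12*4 - (0)^2 = -48
Discriminant = (-8)^2 - 4*-48 = 256.0
Eigenvalues: lambda_1 = -12.0, lambda_2 = 4.0
The function is not concave.

0


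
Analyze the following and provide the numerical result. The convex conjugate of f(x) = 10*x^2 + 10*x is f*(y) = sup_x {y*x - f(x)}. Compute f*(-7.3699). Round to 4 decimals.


f*(y) = sup_x {y*x - a*x^2 - b*x} = sup_x {(y-b)*x - a*x^2}
FOC: (y - b) - 2a*x = 0 => x* = (y - b)/(2a)
x* = (-7.3699 - 10)/(2*10) = -0.8685
f*(-7.3699) = (y-b)^2/(4a) = (-7.3699 - 10)^2/(4*10)
= 301.7134/40 = 7.5428


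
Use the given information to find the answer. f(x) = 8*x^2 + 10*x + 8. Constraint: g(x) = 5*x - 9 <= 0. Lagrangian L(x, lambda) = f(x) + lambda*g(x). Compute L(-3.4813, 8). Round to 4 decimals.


Step 1: Evaluate f(x).
f(-3.4813) = 8*(-3.4813)^2 + 10*(-3.4813) + 8 = 70.1426
Step 2: Evaluate g(x).
g(-3.4813) = 5*-3.4813 - 9 = -26.4065
Step 3: Compute Lagrangian.
L = 70.1426 + 8*-26.4065 = -141.1094


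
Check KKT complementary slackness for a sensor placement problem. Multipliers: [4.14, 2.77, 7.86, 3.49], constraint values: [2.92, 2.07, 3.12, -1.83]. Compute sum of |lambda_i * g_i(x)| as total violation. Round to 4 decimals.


KKT complementary slackness check:
lambda_1 * g_1 = 4.14 * 2.92 = 12.0888
lambda_2 * g_2 = 2.77 * 2.07 = 5.7339
lambda_3 * g_3 = 7.86 * 3.12 = 24.5232
lambda_4 * g_4 = 3.49 * -1.83 = -6.3867
Total violation = 12.0888 + 5.7339 + 24.5232 + 6.3867 = 48.7326


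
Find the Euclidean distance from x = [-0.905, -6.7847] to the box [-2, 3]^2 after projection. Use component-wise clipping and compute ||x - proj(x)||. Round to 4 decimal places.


Project each component onto [-2, 3].
clip(-0.905) = -0.905, clip(-6.7847) = -2.0
Projection = [-0.905, -2.0]
Squared diffs: [0.0, 22.8934]
Distance = sqrt(22.8934) = 4.7847


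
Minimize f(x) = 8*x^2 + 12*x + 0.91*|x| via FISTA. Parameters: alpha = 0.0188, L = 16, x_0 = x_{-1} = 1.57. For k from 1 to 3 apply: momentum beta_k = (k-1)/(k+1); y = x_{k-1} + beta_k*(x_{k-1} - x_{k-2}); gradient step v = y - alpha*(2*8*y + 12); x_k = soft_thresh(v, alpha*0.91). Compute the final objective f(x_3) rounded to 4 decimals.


FISTA on f(x) = 8*x^2 + 12*x + 0.91*|x|
L = 16, alpha = 0.0188
Iteration 1: beta = 0.0, y = 1.57 + 0.0*(1.57 - 1.57) = 1.57
  grad(y) = 37.12, v = y - alpha*grad = 0.8721
  prox(v) = soft_thresh(0.8721, 0.0171) = 0.855
Iteration 2: beta = 0.3333, y = 0.855 + 0.3333*(0.855 - 1.57) = 0.6167
  grad(y) = 21.8674, v = y - alpha*grad = 0.2056
  prox(v) = soft_thresh(0.2056, 0.0171) = 0.1885
Iteration 3: beta = 0.5, y = 0.1885 + 0.5*(0.1885 - 0.855) = -0.1448
  grad(y) = 9.6837, v = y - alpha*grad = -0.3268
  prox(v) = soft_thresh(-0.3268, 0.0171) = -0.3097
f(x_3) = 8*(-0.3097)^2 + 12*(-0.3097) + 0.91*|-0.3097| = -2.6674


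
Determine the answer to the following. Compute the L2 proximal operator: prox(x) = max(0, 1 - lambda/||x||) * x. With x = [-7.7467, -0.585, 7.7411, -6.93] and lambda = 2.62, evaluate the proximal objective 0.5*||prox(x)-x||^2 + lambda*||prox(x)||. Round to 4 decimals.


Step 1: Compute ||x||.
||x|| = 12.9732
Step 2: Compute scaling factor.
scale = max(0, 1 - 2.62/12.9732) = 0.798
Step 3: prox(x) = [-6.1822, -0.4669, 6.1777, -5.5304]
||prox(x)|| = 10.3532
Step 4: Proximal objective.
0.5*||prox-x||^2 = 3.4322
lambda*||prox|| = 27.1254
Total = 30.5575


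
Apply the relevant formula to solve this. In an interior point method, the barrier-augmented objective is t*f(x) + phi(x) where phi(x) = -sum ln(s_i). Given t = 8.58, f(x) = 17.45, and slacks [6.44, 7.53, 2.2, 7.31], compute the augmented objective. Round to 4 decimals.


Step 1: Compute log-barrier.
ln values: [1.8625, 2.0189, 0.7885, 1.9892]
phi = -(1.8625 + 2.0189 + 0.7885 + 1.9892) = -6.6591
Step 2: Compute augmented objective.
t*f(x) = 8.58*17.45 = 149.721
Total = 149.721 - 6.6591 = 143.0619


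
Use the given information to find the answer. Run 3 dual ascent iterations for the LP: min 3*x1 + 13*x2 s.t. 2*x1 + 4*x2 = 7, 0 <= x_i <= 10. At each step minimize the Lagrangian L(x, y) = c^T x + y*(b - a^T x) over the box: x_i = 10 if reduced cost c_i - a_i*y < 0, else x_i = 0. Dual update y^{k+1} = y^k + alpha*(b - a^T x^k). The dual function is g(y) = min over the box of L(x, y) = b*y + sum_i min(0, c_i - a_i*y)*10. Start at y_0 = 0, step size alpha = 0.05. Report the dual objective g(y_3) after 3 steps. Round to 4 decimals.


Dual ascent for LP: min 3*x1 + 13*x2, 2*x1 + 4*x2 = 7, 0 <= x_i <= 10
Step 1: y^k = 0.0, reduced costs: (3.0, 13.0)
  x^k = (0.0, 0.0), subgradient = b - a^T x = 7.0
  y^{k+1} = 0.0 + 0.05*7.0 = 0.35
Step 2: y^k = 0.35, reduced costs: (2.3, 11.6)
  x^k = (0.0, 0.0), subgradient = b - a^T x = 7.0
  y^{k+1} = 0.35 + 0.05*7.0 = 0.7
Step 3: y^k = 0.7, reduced costs: (1.6, 10.2)
  x^k = (0.0, 0.0), subgradient = b - a^T x = 7.0
  y^{k+1} = 0.7 + 0.05*7.0 = 1.05
Dual objective at y_3 = 1.05: reduced costs (0.9, 8.8), box minimizer x = (0.0, 0.0)
g(y_3) = b*y + (c1 - a1*y)*x1 + (c2 - a2*y)*x2 = 7*1.05 + 0.9*0.0 + 8.8*0.0 = 7.35 + 0.0 + 0.0 = 7.35


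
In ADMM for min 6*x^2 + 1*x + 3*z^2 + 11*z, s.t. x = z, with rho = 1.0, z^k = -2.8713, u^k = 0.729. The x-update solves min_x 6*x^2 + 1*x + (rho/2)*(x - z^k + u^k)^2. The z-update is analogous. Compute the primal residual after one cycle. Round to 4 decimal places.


ADMM iteration with rho = 1.0, z^k = -2.8713, u^k = 0.729
Step 1: x-update.
Minimize 6*x^2 + 1*x + (1.0/2)*(x + 2.8713 + 0.729)^2
FOC: (2*6 + 1.0)*x = -1 + 1.0*(-2.8713 - 0.729)
x^{k+1} = -0.3539
Step 2: z-update.
Minimize 3*z^2 + 11*z + (1.0/2)*(-0.3539 - z + 0.729)^2
FOC: (2*3 + 1.0)*z = -11 + 1.0*(-0.3539 + 0.729)
z^{k+1} = -1.5178
Step 3: u-update.
u^{k+1} = 0.729 - 0.3539 + 1.5178 = 1.893
Step 4: Primal residual = |-0.3539 + 1.5178| = 1.164


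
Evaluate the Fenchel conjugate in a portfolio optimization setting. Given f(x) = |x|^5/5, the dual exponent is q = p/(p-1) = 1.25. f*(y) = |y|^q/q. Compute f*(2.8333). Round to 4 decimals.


The conjugate exponent q satisfies 1/p + 1/q = 1.
p = 5, so q = 5/(5 - 1) = 1.25
|y|^q = 2.8333^1.25 = 3.6759
f*(2.8333) = 3.6759 / 1.25 = 2.9407


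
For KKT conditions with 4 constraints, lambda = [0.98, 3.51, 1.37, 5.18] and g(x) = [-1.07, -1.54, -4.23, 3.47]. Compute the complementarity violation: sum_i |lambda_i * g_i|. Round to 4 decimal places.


KKT complementary slackness check:
lambda_1 * g_1 = 0.98 * -1.07 = -1.0486
lambda_2 * g_2 = 3.51 * -1.54 = -5.4054
lambda_3 * g_3 = 1.37 * -4.23 = -5.7951
lambda_4 * g_4 = 5.18 * 3.47 = 17.9746
Total violation = 1.0486 + 5.4054 + 5.7951 + 17.9746 = 30.2237


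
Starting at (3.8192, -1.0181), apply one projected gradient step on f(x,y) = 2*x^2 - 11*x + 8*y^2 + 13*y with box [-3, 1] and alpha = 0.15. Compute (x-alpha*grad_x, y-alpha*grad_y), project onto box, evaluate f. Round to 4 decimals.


Step 1: Compute gradient at (3.8192, -1.0181).
grad_x = 2*2*3.8192 - 11 = 4.2768
grad_y = 2*8*-1.0181 + 13 = -3.2896
Step 2: Gradient step.
x_raw = 3.8192 - 0.15*4.2768 = 3.1777
y_raw = -1.0181 - 0.15*-3.2896 = -0.5247
Step 3: Project onto [-3, 1].
x_proj = clip(3.1777) = 1.0
y_proj = clip(-0.5247) = -0.5247
Step 4: Evaluate f.
f(1.0, -0.5247) = -13.6184


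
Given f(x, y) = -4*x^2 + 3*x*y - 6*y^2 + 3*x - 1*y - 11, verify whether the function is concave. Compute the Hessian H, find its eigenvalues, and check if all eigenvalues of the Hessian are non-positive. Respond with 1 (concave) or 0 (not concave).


The Hessian of f(x,y) = -4*x^2 + 3*x*y - 6*y^2 + 3*x - 1*y - 11 is:
H = [[-8, 3], [3, -12]]
Trace = -8 - 12 = -20
Determinant = -8*-12 - (3)^2 = 87
Discriminant = (-20)^2 - 4*87 = 52.0
Eigenvalues: lambda_1 = -13.6056, lambda_2 = -6.3944
The function is concave.

1


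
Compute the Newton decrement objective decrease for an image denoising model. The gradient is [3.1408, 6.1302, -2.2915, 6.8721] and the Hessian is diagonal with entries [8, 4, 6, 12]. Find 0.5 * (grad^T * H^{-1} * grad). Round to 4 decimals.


Step 1: H is diagonal, so H^(-1) * g = [0.3926, 1.5326, -0.3819, 0.5727].
Step 2: g^T H^(-1) g = sum_i g_i^2 / H_ii
  = (3.1408)^2/8 + (6.1302)^2/4 + (-2.2915)^2/6 + (6.8721)^2/12
  = 1.2331 + 9.3948 + 0.8752 + 3.9355 = 15.4386
Step 3: Objective decrease = 0.5 * g^T H^(-1) g = 7.7193


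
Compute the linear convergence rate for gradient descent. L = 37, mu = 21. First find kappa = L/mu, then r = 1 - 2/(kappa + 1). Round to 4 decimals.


Step 1: Compute the condition number.
kappa = L/mu = 37/21 = 1.7619
Step 2: Compute the convergence rate.
r = 1 - 2/(kappa + 1) = 1 - 2*mu/(L + mu) = (L - mu)/(L + mu) = 16/58 = 0.2759


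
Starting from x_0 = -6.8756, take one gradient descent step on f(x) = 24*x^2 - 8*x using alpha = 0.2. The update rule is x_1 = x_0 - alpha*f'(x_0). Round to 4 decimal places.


We compute the gradient at x_0 and apply the update.
f'(x) = 48*x - 8
f'(-6.8756) = 48*-6.8756 - 8 = -338.0288
x_1 = -6.8756 - 0.2*-338.0288 = 60.7302


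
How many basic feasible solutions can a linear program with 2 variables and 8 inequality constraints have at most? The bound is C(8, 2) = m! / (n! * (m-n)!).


Each vertex corresponds to some choice of n active constraints out of m, so the number of vertices is at most C(m, n) = m! / (n!(m-n)!).
m = 8, n = 2
Numerator: 8 * 7
Denominator: 2! = 2
C(8, 2) = 28


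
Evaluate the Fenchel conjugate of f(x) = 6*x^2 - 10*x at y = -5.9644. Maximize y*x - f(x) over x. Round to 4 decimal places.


f*(y) = sup_x {y*x - a*x^2 - b*x} = sup_x {(y-b)*x - a*x^2}
FOC: (y - b) - 2a*x = 0 => x* = (y - b)/(2a)
x* = (-5.9644 + 10)/(2*6) = 0.3363
f*(-5.9644) = (y-b)^2/(4a) = (-5.9644 + 10)^2/(4*6)
= 16.2861/24 = 0.6786


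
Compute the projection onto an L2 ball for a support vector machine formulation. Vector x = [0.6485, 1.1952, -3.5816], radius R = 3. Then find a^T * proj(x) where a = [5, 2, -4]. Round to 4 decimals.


Step 1: Compute ||x|| (intermediates to 6 decimals).
||x|| = sqrt(0.6485^2 + 1.1952^2 + (-3.5816)^2) = 3.831046
Step 2: Project.
Since ||x|| > R, scale = R/||x|| = 3/3.831046 = 0.783076, proj(x) = scale * x
proj(x) = [0.507825, 0.935932, -2.804665]
Step 3: Dot product.
a^T * proj(x) = 5*0.507825 + 2*0.935932 - 4*(-2.804665) = 15.6296


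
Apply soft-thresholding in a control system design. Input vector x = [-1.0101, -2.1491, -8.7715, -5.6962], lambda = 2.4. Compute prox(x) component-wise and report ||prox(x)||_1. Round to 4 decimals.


Soft-thresholding with lambda = 2.4:
prox(-1.0101) = sign(-1.0101)*max(|-1.0101| - 2.4, 0) = 0.0
prox(-2.1491) = sign(-2.1491)*max(|-2.1491| - 2.4, 0) = 0.0
prox(-8.7715) = sign(-8.7715)*max(|-8.7715| - 2.4, 0) = -6.3715
prox(-5.6962) = sign(-5.6962)*max(|-5.6962| - 2.4, 0) = -3.2962
prox(x) = [0.0, 0.0, -6.3715, -3.2962]
||prox(x)||_1 = 0.0 + 0.0 + 6.3715 + 3.2962 = 9.6677


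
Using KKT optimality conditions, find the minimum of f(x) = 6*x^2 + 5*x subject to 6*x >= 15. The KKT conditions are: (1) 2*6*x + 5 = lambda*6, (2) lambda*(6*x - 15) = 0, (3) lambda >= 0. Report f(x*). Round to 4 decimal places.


Step 1: Try lambda = 0 (constraint inactive).
x_unc = -5/(2*6) = -0.4167
Check: 6*-0.4167 = -2.5002 < 15 -- violated!
Step 2: Constraint must be active: 6*x = 15
x* = 15/6 = 2.5
lambda = (2*6*2.5 + 5)/6 = 5.8333
Step 3: Compute optimal value.
f(x*) = 6*2.5^2 + 5*2.5 = 50.0


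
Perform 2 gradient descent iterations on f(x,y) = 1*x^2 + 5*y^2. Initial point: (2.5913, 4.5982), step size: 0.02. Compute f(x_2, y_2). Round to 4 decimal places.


Gradient descent on f(x,y) = 1*x^2 + 5*y^2.
Starting point: (2.5913, 4.5982), alpha = 0.02
Step 1: grad_x = 2*1*2.5913 = 5.1826, grad_y = 2*5*4.5982 = 45.982
  x_1 = 2.5913 - 0.02*5.1826 = 2.4876
  y_1 = 4.5982 - 0.02*45.982 = 3.6786
Step 2: grad_x = 2*1*2.4876 = 4.9753, grad_y = 2*5*3.6786 = 36.7856
  x_2 = 2.4876 - 0.02*4.9753 = 2.3881
  y_2 = 3.6786 - 0.02*36.7856 = 2.9428
f(2.3881, 2.9428) = 1*2.3881^2 + 5*2.9428^2 = 49.005


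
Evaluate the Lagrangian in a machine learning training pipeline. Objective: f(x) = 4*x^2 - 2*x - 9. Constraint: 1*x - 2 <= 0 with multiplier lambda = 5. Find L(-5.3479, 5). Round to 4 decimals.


Step 1: Evaluate f(x).
f(-5.3479) = 4*(-5.3479)^2 - 2*(-5.3479) - 9 = 116.0959
Step 2: Evaluate g(x).
g(-5.3479) = 1*-5.3479 - 2 = -7.3479
Step 3: Compute Lagrangian.
L = 116.0959 + 5*-7.3479 = 79.3564


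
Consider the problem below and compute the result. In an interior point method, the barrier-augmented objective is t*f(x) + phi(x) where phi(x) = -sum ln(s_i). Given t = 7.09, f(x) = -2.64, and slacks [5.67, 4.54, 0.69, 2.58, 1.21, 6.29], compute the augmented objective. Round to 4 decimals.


Step 1: Compute log-barrier.
ln values: [1.7352, 1.5129, -0.3711, 0.9478, 0.1906, 1.839]
phi = -(1.7352 + 1.5129 - 0.3711 + 0.9478 + 0.1906 + 1.839) = -5.8544
Step 2: Compute augmented objective.
t*f(x) = 7.09*-2.64 = -18.7176
Total = -18.7176 - 5.8544 = -24.572


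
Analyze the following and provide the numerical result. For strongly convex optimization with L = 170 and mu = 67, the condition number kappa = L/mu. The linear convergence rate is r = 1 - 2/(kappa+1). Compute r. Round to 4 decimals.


Step 1: Compute the condition number.
kappa = L/mu = 170/67 = 2.5373
Step 2: Compute the convergence rate.
r = 1 - 2/(kappa + 1) = 1 - 2*mu/(L + mu) = (L - mu)/(L + mu) = 103/237 = 0.4346


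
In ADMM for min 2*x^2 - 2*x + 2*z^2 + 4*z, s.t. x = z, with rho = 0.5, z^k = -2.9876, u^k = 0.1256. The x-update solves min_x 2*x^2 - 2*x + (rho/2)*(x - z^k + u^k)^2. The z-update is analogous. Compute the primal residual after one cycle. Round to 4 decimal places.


ADMM iteration with rho = 0.5, z^k = -2.9876, u^k = 0.1256
Step 1: x-update.
Minimize 2*x^2 - 2*x + (0.5/2)*(x + 2.9876 + 0.1256)^2
FOC: (2*2 + 0.5)*x = 2 + 0.5*(-2.9876 - 0.1256)
x^{k+1} = 0.0985
Step 2: z-update.
Minimize 2*z^2 + 4*z + (0.5/2)*(0.0985 - z + 0.1256)^2
FOC: (2*2 + 0.5)*z = -4 + 0.5*(0.0985 + 0.1256)
z^{k+1} = -0.864
Step 3: u-update.
u^{k+1} = 0.1256 + 0.0985 + 0.864 = 1.0881
Step 4: Primal residual = |0.0985 + 0.864| = 0.9625


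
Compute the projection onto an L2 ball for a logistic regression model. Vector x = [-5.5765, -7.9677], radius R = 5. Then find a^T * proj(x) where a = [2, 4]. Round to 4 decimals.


Step 1: Compute ||x|| (intermediates to 6 decimals).
||x|| = sqrt((-5.5765)^2 + (-7.9677)^2) = 9.725307
Step 2: Project.
Since ||x|| > R, scale = R/||x|| = 5/9.725307 = 0.514123, proj(x) = scale * x
proj(x) = [-2.867007, -4.096378]
Step 3: Dot product.
a^T * proj(x) = 2*(-2.867007) + 4*(-4.096378) = -22.1195


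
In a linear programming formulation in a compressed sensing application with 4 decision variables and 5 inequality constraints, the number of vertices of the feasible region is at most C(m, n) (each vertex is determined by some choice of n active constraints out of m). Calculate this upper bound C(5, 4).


Each vertex corresponds to some choice of n active constraints out of m, so the number of vertices is at most C(m, n) = m! / (n!(m-n)!).
m = 5, n = 4
Numerator: 5 * 4 * 3 * 2
Denominator: 4! = 24
C(5, 4) = 5


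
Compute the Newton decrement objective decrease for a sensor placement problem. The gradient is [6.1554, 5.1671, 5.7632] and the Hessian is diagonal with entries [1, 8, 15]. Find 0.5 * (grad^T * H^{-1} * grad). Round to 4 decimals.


Step 1: H is diagonal, so H^(-1) * g = [6.1554, 0.6459, 0.3842].
Step 2: g^T H^(-1) g = sum_i g_i^2 / H_ii
  = (6.1554)^2/1 + (5.1671)^2/8 + (5.7632)^2/15
  = 37.8889 + 3.3374 + 2.2143 = 43.4406
Step 3: Objective decrease = 0.5 * g^T H^(-1) g = 21.7203


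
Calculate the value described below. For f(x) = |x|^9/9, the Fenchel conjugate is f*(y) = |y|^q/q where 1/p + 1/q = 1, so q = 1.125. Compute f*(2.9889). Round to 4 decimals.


The conjugate exponent q satisfies 1/p + 1/q = 1.
p = 9, so q = 9/(9 - 1) = 1.125
|y|^q = 2.9889^1.125 = 3.4273
f*(2.9889) = 3.4273 / 1.125 = 3.0465


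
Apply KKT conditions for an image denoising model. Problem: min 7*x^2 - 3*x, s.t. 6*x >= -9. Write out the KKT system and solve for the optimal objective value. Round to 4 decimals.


Step 1: Try lambda = 0 (constraint inactive).
Stationarity: 2*7*x - 3 = 0
x* = 3/(2*7) = 3/14 = 0.2143 (rounded; the exact value 3/14 is used below)
Check constraint: 6*0.2143 = 1.2858 >= -9 -- satisfied.
Step 2: Compute optimal value.
f(x*) = 7*(3/14)^2 - 3*(3/14) = -0.3214


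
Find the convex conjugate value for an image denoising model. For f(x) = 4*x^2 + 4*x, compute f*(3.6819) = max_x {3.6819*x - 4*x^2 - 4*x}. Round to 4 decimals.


f*(y) = sup_x {y*x - a*x^2 - b*x} = sup_x {(y-b)*x - a*x^2}
FOC: (y - b) - 2a*x = 0 => x* = (y - b)/(2a)
x* = (3.6819 - 4)/(2*4) = -0.0398
f*(3.6819) = (y-b)^2/(4a) = (3.6819 - 4)^2/(4*4)
= 0.1012/16 = 0.0063


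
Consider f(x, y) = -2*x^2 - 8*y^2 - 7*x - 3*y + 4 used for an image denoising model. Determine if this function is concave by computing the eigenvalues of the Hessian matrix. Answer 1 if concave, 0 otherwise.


The Hessian of f(x,y) = -2*x^2 - 8*y^2 - 7*x - 3*y + 4 is:
H = [[-4, 0], [0, -16]]
Trace = -4 - 16 = -20
Determinant = -4*-16 - (0)^2 = 64
Discriminant = (-20)^2 - 4*64 = 144.0
Eigenvalues: lambda_1 = -16.0, lambda_2 = -4.0
The function is concave.

1


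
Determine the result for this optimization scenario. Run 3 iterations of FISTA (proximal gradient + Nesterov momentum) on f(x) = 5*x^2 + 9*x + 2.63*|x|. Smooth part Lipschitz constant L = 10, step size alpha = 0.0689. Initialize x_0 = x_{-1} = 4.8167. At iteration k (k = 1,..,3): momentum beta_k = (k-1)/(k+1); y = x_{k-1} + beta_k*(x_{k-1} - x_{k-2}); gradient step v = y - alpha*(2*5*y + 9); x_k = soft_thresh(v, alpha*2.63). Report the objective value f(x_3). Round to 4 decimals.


FISTA on f(x) = 5*x^2 + 9*x + 2.63*|x|
L = 10, alpha = 0.0689
Iteration 1: beta = 0.0, y = 4.8167 + 0.0*(4.8167 - 4.8167) = 4.8167
  grad(y) = 57.167, v = y - alpha*grad = 0.8779
  prox(v) = soft_thresh(0.8779, 0.1812) = 0.6967
Iteration 2: beta = 0.3333, y = 0.6967 + 0.3333*(0.6967 - 4.8167) = -0.6767
  grad(y) = 2.2335, v = y - alpha*grad = -0.8305
  prox(v) = soft_thresh(-0.8305, 0.1812) = -0.6493
Iteration 3: beta = 0.5, y = -0.6493 + 0.5*(-0.6493 - 0.6967) = -1.3223
  grad(y) = -4.2234, v = y - alpha*grad = -1.0313
  prox(v) = soft_thresh(-1.0313, 0.1812) = -0.8501
f(x_3) = 5*(-0.8501)^2 + 9*(-0.8501) + 2.63*|-0.8501| = -1.8017


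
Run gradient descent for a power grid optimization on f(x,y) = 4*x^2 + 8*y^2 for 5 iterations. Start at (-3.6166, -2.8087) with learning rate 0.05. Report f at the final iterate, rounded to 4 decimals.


Gradient descent on f(x,y) = 4*x^2 + 8*y^2.
Starting point: (-3.6166, -2.8087), alpha = 0.05
Step 1: grad_x = 2*4*-3.6166 = -28.9328, grad_y = 2*8*-2.8087 = -44.9392
  x_1 = -3.6166 - 0.05*-28.9328 = -2.17
  y_1 = -2.8087 - 0.05*-44.9392 = -0.5617
Step 2: grad_x = 2*4*-2.17 = -17.3597, grad_y = 2*8*-0.5617 = -8.9878
  x_2 = -2.17 - 0.05*-17.3597 = -1.302
  y_2 = -0.5617 - 0.05*-8.9878 = -0.1123
Step 3: grad_x = 2*4*-1.302 = -10.4158, grad_y = 2*8*-0.1123 = -1.7976
  x_3 = -1.302 - 0.05*-10.4158 = -0.7812
  y_3 = -0.1123 - 0.05*-1.7976 = -0.0225
Step 4: grad_x = 2*4*-0.7812 = -6.2495, grad_y = 2*8*-0.0225 = -0.3595
  x_4 = -0.7812 - 0.05*-6.2495 = -0.4687
  y_4 = -0.0225 - 0.05*-0.3595 = -0.0045
Step 5: grad_x = 2*4*-0.4687 = -3.7497, grad_y = 2*8*-0.0045 = -0.0719
  x_5 = -0.4687 - 0.05*-3.7497 = -0.2812
  y_5 = -0.0045 - 0.05*-0.0719 = -0.0009
f(-0.2812, -0.0009) = 4*(-0.2812)^2 + 8*(-0.0009)^2 = 0.3164


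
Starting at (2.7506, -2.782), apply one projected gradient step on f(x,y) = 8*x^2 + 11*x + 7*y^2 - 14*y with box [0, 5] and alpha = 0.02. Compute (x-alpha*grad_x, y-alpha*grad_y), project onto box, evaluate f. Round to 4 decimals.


Step 1: Compute gradient at (2.7506, -2.782).
grad_x = 2*8*2.7506 + 11 = 55.0096
grad_y = 2*7*-2.782 - 14 = -52.948
Step 2: Gradient step.
x_raw = 2.7506 - 0.02*55.0096 = 1.6504
y_raw = -2.782 - 0.02*-52.948 = -1.723
Step 3: Project onto [0, 5].
x_proj = clip(1.6504) = 1.6504
y_proj = clip(-1.723) = 0.0
Step 4: Evaluate f.
f(1.6504, 0.0) = 39.9453


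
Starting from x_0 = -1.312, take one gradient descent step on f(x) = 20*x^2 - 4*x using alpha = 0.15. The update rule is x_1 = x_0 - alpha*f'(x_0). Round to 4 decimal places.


We compute the gradient at x_0 and apply the update.
f'(x) = 40*x - 4
f'(-1.312) = 40*-1.312 - 4 = -56.48
x_1 = -1.312 - 0.15*-56.48 = 7.16


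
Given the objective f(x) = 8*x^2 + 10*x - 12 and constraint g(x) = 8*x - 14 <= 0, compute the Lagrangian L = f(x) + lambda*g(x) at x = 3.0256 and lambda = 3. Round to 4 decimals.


Step 1: Evaluate f(x).
f(3.0256) = 8*3.0256^2 + 10*3.0256 - 12 = 91.49
Step 2: Evaluate g(x).
g(3.0256) = 8*3.0256 - 14 = 10.2048
Step 3: Compute Lagrangian.
L = 91.49 + 3*10.2048 = 122.1044


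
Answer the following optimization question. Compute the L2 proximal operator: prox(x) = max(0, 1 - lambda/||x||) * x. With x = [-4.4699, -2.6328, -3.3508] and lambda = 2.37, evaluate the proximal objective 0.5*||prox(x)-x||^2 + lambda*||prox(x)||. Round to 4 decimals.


Step 1: Compute ||x||.
||x|| = 6.1757
Step 2: Compute scaling factor.
scale = max(0, 1 - 2.37/6.1757) = 0.6162
Step 3: prox(x) = [-2.7545, -1.6224, -2.0649]
||prox(x)|| = 3.8057
Step 4: Proximal objective.
0.5*||prox-x||^2 = 2.8085
lambda*||prox|| = 9.0195
Total = 11.828


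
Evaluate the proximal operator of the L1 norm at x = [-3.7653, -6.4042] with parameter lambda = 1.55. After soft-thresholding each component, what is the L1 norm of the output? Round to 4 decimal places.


Soft-thresholding with lambda = 1.55:
prox(-3.7653) = sign(-3.7653)*max(|-3.7653| - 1.55, 0) = -2.2153
prox(-6.4042) = sign(-6.4042)*max(|-6.4042| - 1.55, 0) = -4.8542
prox(x) = [-2.2153, -4.8542]
||prox(x)||_1 = 2.2153 + 4.8542 = 7.0695


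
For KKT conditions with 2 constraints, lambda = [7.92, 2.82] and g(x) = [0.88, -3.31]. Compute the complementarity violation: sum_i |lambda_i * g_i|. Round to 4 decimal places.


KKT complementary slackness check:
lambda_1 * g_1 = 7.92 * 0.88 = 6.9696
lambda_2 * g_2 = 2.82 * -3.31 = -9.3342
Total violation = 6.9696 + 9.3342 = 16.3038


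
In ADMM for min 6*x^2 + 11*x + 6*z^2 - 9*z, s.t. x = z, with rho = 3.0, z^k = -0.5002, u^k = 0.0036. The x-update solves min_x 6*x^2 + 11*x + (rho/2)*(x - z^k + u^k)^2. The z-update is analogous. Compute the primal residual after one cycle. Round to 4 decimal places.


ADMM iteration with rho = 3.0, z^k = -0.5002, u^k = 0.0036
Step 1: x-update.
Minimize 6*x^2 + 11*x + (3.0/2)*(x + 0.5002 + 0.0036)^2
FOC: (2*6 + 3.0)*x = -11 + 3.0*(-0.5002 - 0.0036)
x^{k+1} = -0.8341
Step 2: z-update.
Minimize 6*z^2 - 9*z + (3.0/2)*(-0.8341 - z + 0.0036)^2
FOC: (2*6 + 3.0)*z = 9 + 3.0*(-0.8341 + 0.0036)
z^{k+1} = 0.4339
Step 3: u-update.
u^{k+1} = 0.0036 - 0.8341 - 0.4339 = -1.2644
Step 4: Primal residual = |-0.8341 - 0.4339| = 1.268


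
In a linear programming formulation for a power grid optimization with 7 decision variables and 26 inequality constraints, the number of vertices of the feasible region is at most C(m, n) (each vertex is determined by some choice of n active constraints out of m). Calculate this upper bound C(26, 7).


Each vertex corresponds to some choice of n active constraints out of m, so the number of vertices is at most C(m, n) = m! / (n!(m-n)!).
m = 26, n = 7
Numerator: 26 * 25 * 24 * 23 * 22 * 21 * 20
Denominator: 7! = 5040
C(26, 7) = 657800


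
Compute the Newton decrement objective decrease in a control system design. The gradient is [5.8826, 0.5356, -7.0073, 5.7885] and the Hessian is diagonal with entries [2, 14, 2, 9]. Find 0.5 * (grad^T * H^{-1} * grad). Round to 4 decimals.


Step 1: H is diagonal, so H^(-1) * g = [2.9413, 0.0383, -3.5037, 0.6432].
Step 2: g^T H^(-1) g = sum_i g_i^2 / H_ii
  = (5.8826)^2/2 + (0.5356)^2/14 + (-7.0073)^2/2 + (5.7885)^2/9
  = 17.3025 + 0.0205 + 24.5511 + 3.723 = 45.5971
Step 3: Objective decrease = 0.5 * g^T H^(-1) g = 22.7985


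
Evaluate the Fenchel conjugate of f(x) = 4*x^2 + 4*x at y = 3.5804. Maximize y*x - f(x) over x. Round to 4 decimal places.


f*(y) = sup_x {y*x - a*x^2 - b*x} = sup_x {(y-b)*x - a*x^2}
FOC: (y - b) - 2a*x = 0 => x* = (y - b)/(2a)
x* = (3.5804 - 4)/(2*4) = -0.0525
f*(3.5804) = (y-b)^2/(4a) = (3.5804 - 4)^2/(4*4)
= 0.1761/16 = 0.011


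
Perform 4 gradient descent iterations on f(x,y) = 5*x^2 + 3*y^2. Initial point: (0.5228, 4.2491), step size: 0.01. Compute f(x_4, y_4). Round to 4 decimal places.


Gradient descent on f(x,y) = 5*x^2 + 3*y^2.
Starting point: (0.5228, 4.2491), alpha = 0.01
Step 1: grad_x = 2*5*0.5228 = 5.228, grad_y = 2*3*4.2491 = 25.4946
  x_1 = 0.5228 - 0.01*5.228 = 0.4705
  y_1 = 4.2491 - 0.01*25.4946 = 3.9942
Step 2: grad_x = 2*5*0.4705 = 4.7052, grad_y = 2*3*3.9942 = 23.9649
  x_2 = 0.4705 - 0.01*4.7052 = 0.4235
  y_2 = 3.9942 - 0.01*23.9649 = 3.7545
Step 3: grad_x = 2*5*0.4235 = 4.2347, grad_y = 2*3*3.7545 = 22.527
  x_3 = 0.4235 - 0.01*4.2347 = 0.3811
  y_3 = 3.7545 - 0.01*22.527 = 3.5292
Step 4: grad_x = 2*5*0.3811 = 3.8112, grad_y = 2*3*3.5292 = 21.1754
  x_4 = 0.3811 - 0.01*3.8112 = 0.343
  y_4 = 3.5292 - 0.01*21.1754 = 3.3175
f(0.343, 3.3175) = 5*0.343^2 + 3*3.3175^2 = 33.6053


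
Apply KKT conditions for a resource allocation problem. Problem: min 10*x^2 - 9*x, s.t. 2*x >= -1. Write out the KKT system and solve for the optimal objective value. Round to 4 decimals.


Step 1: Try lambda = 0 (constraint inactive).
Stationarity: 2*10*x - 9 = 0
x* = 9/(2*10) = 0.45
Check constraint: 2*0.45 = 0.9 >= -1 -- satisfied.
Step 2: Compute optimal value.
f(x*) = 10*0.45^2 - 9*0.45 = -2.025


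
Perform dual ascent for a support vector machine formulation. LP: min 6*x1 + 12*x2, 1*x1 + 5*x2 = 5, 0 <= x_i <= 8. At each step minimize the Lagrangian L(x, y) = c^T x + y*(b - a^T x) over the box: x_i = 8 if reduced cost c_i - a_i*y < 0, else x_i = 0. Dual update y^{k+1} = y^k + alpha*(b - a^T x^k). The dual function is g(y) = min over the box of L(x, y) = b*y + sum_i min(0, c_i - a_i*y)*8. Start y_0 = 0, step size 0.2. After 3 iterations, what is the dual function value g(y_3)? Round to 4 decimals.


Dual ascent for LP: min 6*x1 + 12*x2, 1*x1 + 5*x2 = 5, 0 <= x_i <= 8
Step 1: y^k = 0.0, reduced costs: (6.0, 12.0)
  x^k = (0.0, 0.0), subgradient = b - a^T x = 5.0
  y^{k+1} = 0.0 + 0.2*5.0 = 1.0
Step 2: y^k = 1.0, reduced costs: (5.0, 7.0)
  x^k = (0.0, 0.0), subgradient = b - a^T x = 5.0
  y^{k+1} = 1.0 + 0.2*5.0 = 2.0
Step 3: y^k = 2.0, reduced costs: (4.0, 2.0)
  x^k = (0.0, 0.0), subgradient = b - a^T x = 5.0
  y^{k+1} = 2.0 + 0.2*5.0 = 3.0
Dual objective at y_3 = 3.0: reduced costs (3.0, -3.0), box minimizer x = (0.0, 8.0)
g(y_3) = b*y + (c1 - a1*y)*x1 + (c2 - a2*y)*x2 = 5*3.0 + 3.0*0.0 + (-3.0)*8.0 = 15.0 + 0.0 - 24.0 = -9.0


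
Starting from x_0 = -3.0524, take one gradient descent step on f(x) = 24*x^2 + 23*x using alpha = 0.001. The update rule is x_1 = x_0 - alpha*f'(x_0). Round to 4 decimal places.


We compute the gradient at x_0 and apply the update.
f'(x) = 48*x + 23
f'(-3.0524) = 48*-3.0524 + 23 = -123.5152
x_1 = -3.0524 - 0.001*-123.5152 = -2.9289


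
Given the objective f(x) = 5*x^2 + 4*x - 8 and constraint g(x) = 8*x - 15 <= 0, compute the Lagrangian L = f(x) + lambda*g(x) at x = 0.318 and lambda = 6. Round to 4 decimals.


Step 1: Evaluate f(x).
f(0.318) = 5*0.318^2 + 4*0.318 - 8 = -6.2224
Step 2: Evaluate g(x).
g(0.318) = 8*0.318 - 15 = -12.456
Step 3: Compute Lagrangian.
L = -6.2224 + 6*-12.456 = -80.9584


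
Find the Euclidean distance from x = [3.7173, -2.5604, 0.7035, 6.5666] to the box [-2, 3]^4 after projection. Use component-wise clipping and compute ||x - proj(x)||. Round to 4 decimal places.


Project each component onto [-2, 3].
clip(3.7173) = 3.0, clip(-2.5604) = -2.0, clip(0.7035) = 0.7035, clip(6.5666) = 3.0
Projection = [3.0, -2.0, 0.7035, 3.0]
Squared diffs: [0.5145, 0.314, 0.0, 12.7206]
Distance = sqrt(13.5491) = 3.6809


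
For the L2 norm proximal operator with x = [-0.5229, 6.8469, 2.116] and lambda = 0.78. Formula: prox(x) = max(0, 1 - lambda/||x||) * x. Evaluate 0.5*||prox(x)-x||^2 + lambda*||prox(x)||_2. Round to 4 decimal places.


Step 1: Compute ||x||.
||x|| = 7.1855
Step 2: Compute scaling factor.
scale = max(0, 1 - 0.78/7.1855) = 0.8914
Step 3: prox(x) = [-0.4661, 6.1037, 1.8863]
||prox(x)|| = 6.4055
Step 4: Proximal objective.
0.5*||prox-x||^2 = 0.3042
lambda*||prox|| = 4.9963
Total = 5.3005


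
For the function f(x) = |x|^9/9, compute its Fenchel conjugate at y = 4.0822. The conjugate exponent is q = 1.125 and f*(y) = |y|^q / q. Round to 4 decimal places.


The conjugate exponent q satisfies 1/p + 1/q = 1.
p = 9, so q = 9/(9 - 1) = 1.125
|y|^q = 4.0822^1.125 = 4.8669
f*(4.0822) = 4.8669 / 1.125 = 4.3262


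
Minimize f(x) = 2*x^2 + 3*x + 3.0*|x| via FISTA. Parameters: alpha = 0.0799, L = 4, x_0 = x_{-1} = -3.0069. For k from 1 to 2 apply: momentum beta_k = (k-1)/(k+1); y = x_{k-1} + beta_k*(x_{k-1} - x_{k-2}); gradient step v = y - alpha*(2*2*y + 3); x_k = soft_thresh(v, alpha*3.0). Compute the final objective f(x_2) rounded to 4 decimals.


FISTA on f(x) = 2*x^2 + 3*x + 3.0*|x|
L = 4, alpha = 0.0799
Iteration 1: beta = 0.0, y = -3.0069 + 0.0*(-3.0069 + 3.0069) = -3.0069
  grad(y) = -9.0276, v = y - alpha*grad = -2.2856
  prox(v) = soft_thresh(-2.2856, 0.2397) = -2.0459
Iteration 2: beta = 0.3333, y = -2.0459 + 0.3333*(-2.0459 + 3.0069) = -1.7256
  grad(y) = -3.9022, v = y - alpha*grad = -1.4138
  prox(v) = soft_thresh(-1.4138, 0.2397) = -1.1741
f(x_2) = 2*(-1.1741)^2 + 3*(-1.1741) + 3.0*|-1.1741| = 2.7569


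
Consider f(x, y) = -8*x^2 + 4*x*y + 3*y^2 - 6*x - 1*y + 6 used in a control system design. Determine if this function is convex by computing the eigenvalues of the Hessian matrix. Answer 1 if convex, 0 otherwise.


The Hessian of f(x,y) = -8*x^2 + 4*x*y + 3*y^2 - 6*x - 1*y + 6 is:
H = [[-16, 4], [4, 6]]
Trace = -16 + 6 = -10
Determinant = -16*6 - (4)^2 = -112
Discriminant = (-10)^2 - 4*-112 = 548.0
Eigenvalues: lambda_1 = -16.7047, lambda_2 = 6.7047
The function is not convex.

0


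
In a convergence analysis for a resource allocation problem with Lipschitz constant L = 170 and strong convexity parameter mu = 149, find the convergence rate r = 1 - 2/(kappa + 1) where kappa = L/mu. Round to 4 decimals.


Step 1: Compute the condition number.
kappa = L/mu = 170/149 = 1.1409
Step 2: Compute the convergence rate.
r = 1 - 2/(kappa + 1) = 1 - 2*mu/(L + mu) = (L - mu)/(L + mu) = 21/319 = 0.0658


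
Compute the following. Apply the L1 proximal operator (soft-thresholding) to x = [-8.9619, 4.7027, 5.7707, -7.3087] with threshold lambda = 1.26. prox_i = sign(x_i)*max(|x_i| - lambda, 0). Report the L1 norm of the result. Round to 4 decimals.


Soft-thresholding with lambda = 1.26:
prox(-8.9619) = sign(-8.9619)*max(|-8.9619| - 1.26, 0) = -7.7019
prox(4.7027) = sign(4.7027)*max(|4.7027| - 1.26, 0) = 3.4427
prox(5.7707) = sign(5.7707)*max(|5.7707| - 1.26, 0) = 4.5107
prox(-7.3087) = sign(-7.3087)*max(|-7.3087| - 1.26, 0) = -6.0487
prox(x) = [-7.7019, 3.4427, 4.5107, -6.0487]
||prox(x)||_1 = 7.7019 + 3.4427 + 4.5107 + 6.0487 = 21.704


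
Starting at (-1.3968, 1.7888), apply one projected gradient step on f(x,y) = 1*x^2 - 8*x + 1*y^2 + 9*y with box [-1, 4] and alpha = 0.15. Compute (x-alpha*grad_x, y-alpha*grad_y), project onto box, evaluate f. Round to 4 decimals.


Step 1: Compute gradient at (-1.3968, 1.7888).
grad_x = 2*1*-1.3968 - 8 = -10.7936
grad_y = 2*1*1.7888 + 9 = 12.5776
Step 2: Gradient step.
x_raw = -1.3968 - 0.15*-10.7936 = 0.2222
y_raw = 1.7888 - 0.15*12.5776 = -0.0978
Step 3: Project onto [-1, 4].
x_proj = clip(0.2222) = 0.2222
y_proj = clip(-0.0978) = -0.0978
Step 4: Evaluate f.
f(0.2222, -0.0978) = -2.5995


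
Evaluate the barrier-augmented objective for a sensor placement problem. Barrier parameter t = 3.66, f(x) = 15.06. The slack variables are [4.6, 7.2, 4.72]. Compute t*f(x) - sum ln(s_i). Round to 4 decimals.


Step 1: Compute log-barrier.
ln values: [1.5261, 1.9741, 1.5518]
phi = -(1.5261 + 1.9741 + 1.5518) = -5.0519
Step 2: Compute augmented objective.
t*f(x) = 3.66*15.06 = 55.1196
Total = 55.1196 - 5.0519 = 50.0677


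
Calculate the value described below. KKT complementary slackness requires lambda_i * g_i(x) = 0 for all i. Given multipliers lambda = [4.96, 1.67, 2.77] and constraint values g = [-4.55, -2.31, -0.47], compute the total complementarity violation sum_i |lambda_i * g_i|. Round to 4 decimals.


KKT complementary slackness check:
lambda_1 * g_1 = 4.96 * -4.55 = -22.568
lambda_2 * g_2 = 1.67 * -2.31 = -3.8577
lambda_3 * g_3 = 2.77 * -0.47 = -1.3019
Total violation = 22.568 + 3.8577 + 1.3019 = 27.7276


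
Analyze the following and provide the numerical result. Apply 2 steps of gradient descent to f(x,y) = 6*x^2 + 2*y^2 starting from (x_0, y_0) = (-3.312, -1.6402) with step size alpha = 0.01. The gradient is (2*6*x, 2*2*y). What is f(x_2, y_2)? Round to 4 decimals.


Gradient descent on f(x,y) = 6*x^2 + 2*y^2.
Starting point: (-3.312, -1.6402), alpha = 0.01
Step 1: grad_x = 2*6*-3.312 = -39.744, grad_y = 2*2*-1.6402 = -6.5608
  x_1 = -3.312 - 0.01*-39.744 = -2.9146
  y_1 = -1.6402 - 0.01*-6.5608 = -1.5746
Step 2: grad_x = 2*6*-2.9146 = -34.9747, grad_y = 2*2*-1.5746 = -6.2984
  x_2 = -2.9146 - 0.01*-34.9747 = -2.5648
  y_2 = -1.5746 - 0.01*-6.2984 = -1.5116
f(-2.5648, -1.5116) = 6*(-2.5648)^2 + 2*(-1.5116)^2 = 44.0395
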